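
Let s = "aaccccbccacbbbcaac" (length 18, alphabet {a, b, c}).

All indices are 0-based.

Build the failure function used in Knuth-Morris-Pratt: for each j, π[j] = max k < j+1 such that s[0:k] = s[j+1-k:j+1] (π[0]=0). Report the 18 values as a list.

π[0] = 0
j=1 s[j]='a': π[1]=1 (border 'a')
j=2 s[j]='c': k: 1→0; π[2]=0 (border '')
j=3 s[j]='c': π[3]=0 (border '')
j=4 s[j]='c': π[4]=0 (border '')
j=5 s[j]='c': π[5]=0 (border '')
j=6 s[j]='b': π[6]=0 (border '')
j=7 s[j]='c': π[7]=0 (border '')
j=8 s[j]='c': π[8]=0 (border '')
j=9 s[j]='a': π[9]=1 (border 'a')
j=10 s[j]='c': k: 1→0; π[10]=0 (border '')
j=11 s[j]='b': π[11]=0 (border '')
j=12 s[j]='b': π[12]=0 (border '')
j=13 s[j]='b': π[13]=0 (border '')
j=14 s[j]='c': π[14]=0 (border '')
j=15 s[j]='a': π[15]=1 (border 'a')
j=16 s[j]='a': π[16]=2 (border 'aa')
j=17 s[j]='c': π[17]=3 (border 'aac')

[0, 1, 0, 0, 0, 0, 0, 0, 0, 1, 0, 0, 0, 0, 0, 1, 2, 3]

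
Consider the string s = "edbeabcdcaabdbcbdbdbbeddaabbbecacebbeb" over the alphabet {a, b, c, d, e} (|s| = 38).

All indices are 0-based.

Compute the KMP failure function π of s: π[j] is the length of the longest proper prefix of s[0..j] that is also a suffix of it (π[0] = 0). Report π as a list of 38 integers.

[0, 0, 0, 1, 0, 0, 0, 0, 0, 0, 0, 0, 0, 0, 0, 0, 0, 0, 0, 0, 0, 1, 2, 0, 0, 0, 0, 0, 0, 1, 0, 0, 0, 1, 0, 0, 1, 0]

π[0] = 0
j=1 s[j]='d': π[1]=0 (border '')
j=2 s[j]='b': π[2]=0 (border '')
j=3 s[j]='e': π[3]=1 (border 'e')
j=4 s[j]='a': k: 1→0; π[4]=0 (border '')
j=5 s[j]='b': π[5]=0 (border '')
j=6 s[j]='c': π[6]=0 (border '')
j=7 s[j]='d': π[7]=0 (border '')
j=8 s[j]='c': π[8]=0 (border '')
j=9 s[j]='a': π[9]=0 (border '')
j=10 s[j]='a': π[10]=0 (border '')
j=11 s[j]='b': π[11]=0 (border '')
j=12 s[j]='d': π[12]=0 (border '')
j=13 s[j]='b': π[13]=0 (border '')
j=14 s[j]='c': π[14]=0 (border '')
j=15 s[j]='b': π[15]=0 (border '')
j=16 s[j]='d': π[16]=0 (border '')
j=17 s[j]='b': π[17]=0 (border '')
j=18 s[j]='d': π[18]=0 (border '')
j=19 s[j]='b': π[19]=0 (border '')
j=20 s[j]='b': π[20]=0 (border '')
j=21 s[j]='e': π[21]=1 (border 'e')
j=22 s[j]='d': π[22]=2 (border 'ed')
j=23 s[j]='d': k: 2→0; π[23]=0 (border '')
j=24 s[j]='a': π[24]=0 (border '')
j=25 s[j]='a': π[25]=0 (border '')
j=26 s[j]='b': π[26]=0 (border '')
j=27 s[j]='b': π[27]=0 (border '')
j=28 s[j]='b': π[28]=0 (border '')
j=29 s[j]='e': π[29]=1 (border 'e')
j=30 s[j]='c': k: 1→0; π[30]=0 (border '')
j=31 s[j]='a': π[31]=0 (border '')
j=32 s[j]='c': π[32]=0 (border '')
j=33 s[j]='e': π[33]=1 (border 'e')
j=34 s[j]='b': k: 1→0; π[34]=0 (border '')
j=35 s[j]='b': π[35]=0 (border '')
j=36 s[j]='e': π[36]=1 (border 'e')
j=37 s[j]='b': k: 1→0; π[37]=0 (border '')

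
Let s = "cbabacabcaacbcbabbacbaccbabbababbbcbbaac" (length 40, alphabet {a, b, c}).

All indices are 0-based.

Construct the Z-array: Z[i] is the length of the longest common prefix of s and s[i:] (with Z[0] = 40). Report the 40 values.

[40, 0, 0, 0, 0, 1, 0, 0, 1, 0, 0, 2, 0, 4, 0, 0, 0, 0, 0, 3, 0, 0, 1, 4, 0, 0, 0, 0, 0, 0, 0, 0, 0, 0, 2, 0, 0, 0, 0, 1]

Z[0]=40
i=1: i≥r, start 0; Z[1]=0
i=2: i≥r, start 0; Z[2]=0
i=3: i≥r, start 0; Z[3]=0
i=4: i≥r, start 0; Z[4]=0
i=5: i≥r, start 0; Z[5]=1 scan→box=[5,6)
i=6: i≥r, start 0; Z[6]=0
i=7: i≥r, start 0; Z[7]=0
i=8: i≥r, start 0; Z[8]=1 scan→box=[8,9)
i=9: i≥r, start 0; Z[9]=0
i=10: i≥r, start 0; Z[10]=0
i=11: i≥r, start 0; Z[11]=2 scan→box=[11,13)
i=12: min(r-i=1, Z[1]=0)=0; Z[12]=0
i=13: i≥r, start 0; Z[13]=4 scan→box=[13,17)
i=14: min(r-i=3, Z[1]=0)=0; Z[14]=0
i=15: min(r-i=2, Z[2]=0)=0; Z[15]=0
i=16: min(r-i=1, Z[3]=0)=0; Z[16]=0
i=17: i≥r, start 0; Z[17]=0
i=18: i≥r, start 0; Z[18]=0
i=19: i≥r, start 0; Z[19]=3 scan→box=[19,22)
i=20: min(r-i=2, Z[1]=0)=0; Z[20]=0
i=21: min(r-i=1, Z[2]=0)=0; Z[21]=0
i=22: i≥r, start 0; Z[22]=1 scan→box=[22,23)
i=23: i≥r, start 0; Z[23]=4 scan→box=[23,27)
i=24: min(r-i=3, Z[1]=0)=0; Z[24]=0
i=25: min(r-i=2, Z[2]=0)=0; Z[25]=0
i=26: min(r-i=1, Z[3]=0)=0; Z[26]=0
i=27: i≥r, start 0; Z[27]=0
i=28: i≥r, start 0; Z[28]=0
i=29: i≥r, start 0; Z[29]=0
i=30: i≥r, start 0; Z[30]=0
i=31: i≥r, start 0; Z[31]=0
i=32: i≥r, start 0; Z[32]=0
i=33: i≥r, start 0; Z[33]=0
i=34: i≥r, start 0; Z[34]=2 scan→box=[34,36)
i=35: min(r-i=1, Z[1]=0)=0; Z[35]=0
i=36: i≥r, start 0; Z[36]=0
i=37: i≥r, start 0; Z[37]=0
i=38: i≥r, start 0; Z[38]=0
i=39: i≥r, start 0; Z[39]=1 scan→box=[39,40)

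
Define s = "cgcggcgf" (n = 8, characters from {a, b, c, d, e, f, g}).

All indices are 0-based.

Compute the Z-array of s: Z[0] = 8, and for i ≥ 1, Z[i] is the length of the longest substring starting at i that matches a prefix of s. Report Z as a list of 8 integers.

[8, 0, 2, 0, 0, 2, 0, 0]

Z[0]=8
i=1: fresh scan; Z[1]=0
i=2: fresh scan; Z[2]=2 grow→box=[2,4)
i=3: min(r-i=1, Z[1]=0)=0; Z[3]=0
i=4: fresh scan; Z[4]=0
i=5: fresh scan; Z[5]=2 grow→box=[5,7)
i=6: min(r-i=1, Z[1]=0)=0; Z[6]=0
i=7: fresh scan; Z[7]=0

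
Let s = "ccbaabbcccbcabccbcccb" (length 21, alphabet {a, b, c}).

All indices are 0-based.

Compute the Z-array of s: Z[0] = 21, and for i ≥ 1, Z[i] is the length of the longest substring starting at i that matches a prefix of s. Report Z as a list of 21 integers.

[21, 1, 0, 0, 0, 0, 0, 2, 3, 1, 0, 1, 0, 0, 3, 1, 0, 2, 3, 1, 0]

Z[0]=21
i=1: i≥r, start 0; Z[1]=1 extend→box=[1,2)
i=2: i≥r, start 0; Z[2]=0
i=3: i≥r, start 0; Z[3]=0
i=4: i≥r, start 0; Z[4]=0
i=5: i≥r, start 0; Z[5]=0
i=6: i≥r, start 0; Z[6]=0
i=7: i≥r, start 0; Z[7]=2 extend→box=[7,9)
i=8: min(r-i=1, Z[1]=1)=1; Z[8]=3 extend→box=[8,11)
i=9: min(r-i=2, Z[1]=1)=1; Z[9]=1
i=10: min(r-i=1, Z[2]=0)=0; Z[10]=0
i=11: i≥r, start 0; Z[11]=1 extend→box=[11,12)
i=12: i≥r, start 0; Z[12]=0
i=13: i≥r, start 0; Z[13]=0
i=14: i≥r, start 0; Z[14]=3 extend→box=[14,17)
i=15: min(r-i=2, Z[1]=1)=1; Z[15]=1
i=16: min(r-i=1, Z[2]=0)=0; Z[16]=0
i=17: i≥r, start 0; Z[17]=2 extend→box=[17,19)
i=18: min(r-i=1, Z[1]=1)=1; Z[18]=3 extend→box=[18,21)
i=19: min(r-i=2, Z[1]=1)=1; Z[19]=1
i=20: min(r-i=1, Z[2]=0)=0; Z[20]=0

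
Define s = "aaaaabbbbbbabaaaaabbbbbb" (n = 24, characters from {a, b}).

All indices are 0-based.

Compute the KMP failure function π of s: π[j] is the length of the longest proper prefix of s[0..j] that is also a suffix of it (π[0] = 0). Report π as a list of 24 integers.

[0, 1, 2, 3, 4, 0, 0, 0, 0, 0, 0, 1, 0, 1, 2, 3, 4, 5, 6, 7, 8, 9, 10, 11]

π[0] = 0
j=1 s[j]='a': π[1]=1 (border 'a')
j=2 s[j]='a': π[2]=2 (border 'aa')
j=3 s[j]='a': π[3]=3 (border 'aaa')
j=4 s[j]='a': π[4]=4 (border 'aaaa')
j=5 s[j]='b': k: 4→3→2→1→0; π[5]=0 (border '')
j=6 s[j]='b': π[6]=0 (border '')
j=7 s[j]='b': π[7]=0 (border '')
j=8 s[j]='b': π[8]=0 (border '')
j=9 s[j]='b': π[9]=0 (border '')
j=10 s[j]='b': π[10]=0 (border '')
j=11 s[j]='a': π[11]=1 (border 'a')
j=12 s[j]='b': k: 1→0; π[12]=0 (border '')
j=13 s[j]='a': π[13]=1 (border 'a')
j=14 s[j]='a': π[14]=2 (border 'aa')
j=15 s[j]='a': π[15]=3 (border 'aaa')
j=16 s[j]='a': π[16]=4 (border 'aaaa')
j=17 s[j]='a': π[17]=5 (border 'aaaaa')
j=18 s[j]='b': π[18]=6 (border 'aaaaab')
j=19 s[j]='b': π[19]=7 (border 'aaaaabb')
j=20 s[j]='b': π[20]=8 (border 'aaaaabbb')
j=21 s[j]='b': π[21]=9 (border 'aaaaabbbb')
j=22 s[j]='b': π[22]=10 (border 'aaaaabbbbb')
j=23 s[j]='b': π[23]=11 (border 'aaaaabbbbbb')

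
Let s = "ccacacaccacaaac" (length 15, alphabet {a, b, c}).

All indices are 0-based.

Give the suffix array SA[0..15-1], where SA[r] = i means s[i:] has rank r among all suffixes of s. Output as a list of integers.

rank | idx | suffix
   0 |  11 | aaac
   1 |  12 | aac
   2 |  13 | ac
   3 |   9 | acaaac
   4 |   2 | acacaccacaaac
   5 |   4 | acaccacaaac
   6 |   6 | accacaaac
   7 |  14 | c
   8 |  10 | caaac
   9 |   8 | cacaaac
  10 |   1 | cacacaccacaaac
  11 |   3 | cacaccacaaac
  12 |   5 | caccacaaac
  13 |   7 | ccacaaac
  14 |   0 | ccacacaccacaaac

[11, 12, 13, 9, 2, 4, 6, 14, 10, 8, 1, 3, 5, 7, 0]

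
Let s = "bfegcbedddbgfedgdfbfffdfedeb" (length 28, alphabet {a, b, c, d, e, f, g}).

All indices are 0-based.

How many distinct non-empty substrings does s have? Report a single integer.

rank | idx | suffix
   0 |  27 | b
   1 |   5 | bedddbgfedgdfbfffdfedeb
   2 |   0 | bfegcbedddbgfedgdfbfffdfedeb
   3 |  18 | bfffdfedeb
   4 |  10 | bgfedgdfbfffdfedeb
   5 |   4 | cbedddbgfedgdfbfffdfedeb
   6 |   9 | dbgfedgdfbfffdfedeb
   7 |   8 | ddbgfedgdfbfffdfedeb
   8 |   7 | dddbgfedgdfbfffdfedeb
   9 |  25 | deb
  10 |  16 | dfbfffdfedeb
  11 |  22 | dfedeb
  12 |  14 | dgdfbfffdfedeb
  13 |  26 | eb
  14 |   6 | edddbgfedgdfbfffdfedeb
  15 |  24 | edeb
  16 |  13 | edgdfbfffdfedeb
  17 |   2 | egcbedddbgfedgdfbfffdfedeb
  18 |  17 | fbfffdfedeb
  19 |  21 | fdfedeb
  20 |  23 | fedeb
  21 |  12 | fedgdfbfffdfedeb
  22 |   1 | fegcbedddbgfedgdfbfffdfedeb
  23 |  20 | ffdfedeb
  24 |  19 | fffdfedeb
  25 |   3 | gcbedddbgfedgdfbfffdfedeb
  26 |  15 | gdfbfffdfedeb
  27 |  11 | gfedgdfbfffdfedeb

SA = [27, 5, 0, 18, 10, 4, 9, 8, 7, 25, 16, 22, 14, 26, 6, 24, 13, 2, 17, 21, 23, 12, 1, 20, 19, 3, 15, 11]
[i] adj suffixes → lcp
  [1] 27/5 → 1 ('b')
  [2] 5/0 → 1 ('b')
  [3] 0/18 → 2 ('bf')
  [4] 18/10 → 1 ('b')
  [5] 10/4 → 0 ('')
  [6] 4/9 → 0 ('')
  [7] 9/8 → 1 ('d')
  [8] 8/7 → 2 ('dd')
  [9] 7/25 → 1 ('d')
  [10] 25/16 → 1 ('d')
  [11] 16/22 → 2 ('df')
  [12] 22/14 → 1 ('d')
  [13] 14/26 → 0 ('')
  [14] 26/6 → 1 ('e')
  [15] 6/24 → 2 ('ed')
  [16] 24/13 → 2 ('ed')
  [17] 13/2 → 1 ('e')
  [18] 2/17 → 0 ('')
  [19] 17/21 → 1 ('f')
  [20] 21/23 → 1 ('f')
  [21] 23/12 → 3 ('fed')
  [22] 12/1 → 2 ('fe')
  [23] 1/20 → 1 ('f')
  [24] 20/19 → 2 ('ff')
  [25] 19/3 → 0 ('')
  [26] 3/15 → 1 ('g')
  [27] 15/11 → 1 ('g')

n(n+1)/2 = 28·29/2 = 406
Σ LCP = 0 + 1 + 1 + 2 + 1 + 0 + 0 + 1 + 2 + 1 + 1 + 2 + 1 + 0 + 1 + 2 + 2 + 1 + 0 + 1 + 1 + 3 + 2 + 1 + 2 + 0 + 1 + 1 = 31
distinct = 406 − 31 = 375

375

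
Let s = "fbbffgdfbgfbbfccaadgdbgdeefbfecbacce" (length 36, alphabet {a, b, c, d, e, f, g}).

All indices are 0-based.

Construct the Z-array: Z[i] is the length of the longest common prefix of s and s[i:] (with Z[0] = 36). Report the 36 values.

Z[0]=36
i=1: fresh scan; Z[1]=0
i=2: fresh scan; Z[2]=0
i=3: fresh scan; Z[3]=1 grow→box=[3,4)
i=4: fresh scan; Z[4]=1 grow→box=[4,5)
i=5: fresh scan; Z[5]=0
i=6: fresh scan; Z[6]=0
i=7: fresh scan; Z[7]=2 grow→box=[7,9)
i=8: min(r-i=1, Z[1]=0)=0; Z[8]=0
i=9: fresh scan; Z[9]=0
i=10: fresh scan; Z[10]=4 grow→box=[10,14)
i=11: min(r-i=3, Z[1]=0)=0; Z[11]=0
i=12: min(r-i=2, Z[2]=0)=0; Z[12]=0
i=13: min(r-i=1, Z[3]=1)=1; Z[13]=1
i=14: fresh scan; Z[14]=0
i=15: fresh scan; Z[15]=0
i=16: fresh scan; Z[16]=0
i=17: fresh scan; Z[17]=0
i=18: fresh scan; Z[18]=0
i=19: fresh scan; Z[19]=0
i=20: fresh scan; Z[20]=0
i=21: fresh scan; Z[21]=0
i=22: fresh scan; Z[22]=0
i=23: fresh scan; Z[23]=0
i=24: fresh scan; Z[24]=0
i=25: fresh scan; Z[25]=0
i=26: fresh scan; Z[26]=2 grow→box=[26,28)
i=27: min(r-i=1, Z[1]=0)=0; Z[27]=0
i=28: fresh scan; Z[28]=1 grow→box=[28,29)
i=29: fresh scan; Z[29]=0
i=30: fresh scan; Z[30]=0
i=31: fresh scan; Z[31]=0
i=32: fresh scan; Z[32]=0
i=33: fresh scan; Z[33]=0
i=34: fresh scan; Z[34]=0
i=35: fresh scan; Z[35]=0

[36, 0, 0, 1, 1, 0, 0, 2, 0, 0, 4, 0, 0, 1, 0, 0, 0, 0, 0, 0, 0, 0, 0, 0, 0, 0, 2, 0, 1, 0, 0, 0, 0, 0, 0, 0]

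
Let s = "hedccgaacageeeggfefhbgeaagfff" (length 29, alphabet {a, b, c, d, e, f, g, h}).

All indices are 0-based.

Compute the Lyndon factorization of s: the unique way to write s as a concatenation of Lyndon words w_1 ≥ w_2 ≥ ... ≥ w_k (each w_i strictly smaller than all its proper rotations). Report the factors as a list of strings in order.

["h", "e", "d", "ccg", "aacageeeggfefhbgeaagfff"]

emit factor 1: 'h' (i=0, period=1)
emit factor 2: 'e' (i=1, period=1)
emit factor 3: 'd' (i=2, period=1)
emit factor 4: 'ccg' (i=3, period=3)
emit factor 5: 'aacageeeggfefhbgeaagfff' (i=6, period=23)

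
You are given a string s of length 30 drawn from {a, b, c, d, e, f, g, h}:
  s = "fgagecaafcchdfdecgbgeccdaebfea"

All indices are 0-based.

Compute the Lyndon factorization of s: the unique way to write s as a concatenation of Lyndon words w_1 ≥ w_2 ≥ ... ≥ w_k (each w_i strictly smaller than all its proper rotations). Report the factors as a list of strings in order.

emit factor 1: 'fg' (i=0, period=2)
emit factor 2: 'agec' (i=2, period=4)
emit factor 3: 'aafcchdfdecgbgeccdaebfe' (i=6, period=23)
emit factor 4: 'a' (i=29, period=1)

["fg", "agec", "aafcchdfdecgbgeccdaebfe", "a"]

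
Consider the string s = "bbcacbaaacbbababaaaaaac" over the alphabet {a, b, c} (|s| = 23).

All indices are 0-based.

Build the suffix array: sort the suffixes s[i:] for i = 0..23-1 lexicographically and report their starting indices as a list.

[16, 17, 18, 19, 6, 20, 7, 14, 12, 21, 3, 8, 15, 5, 13, 11, 10, 0, 1, 22, 2, 4, 9]

sorted suffixes:
  #0 SA[0]=16  'aaaaaac'
  #1 SA[1]=17  'aaaaac'
  #2 SA[2]=18  'aaaac'
  #3 SA[3]=19  'aaac'
  #4 SA[4]=6  'aaacbbababaaaaaac'
  #5 SA[5]=20  'aac'
  #6 SA[6]=7  'aacbbababaaaaaac'
  #7 SA[7]=14  'abaaaaaac'
  #8 SA[8]=12  'ababaaaaaac'
  #9 SA[9]=21  'ac'
  #10 SA[10]=3  'acbaaacbbababaaaaaac'
  #11 SA[11]=8  'acbbababaaaaaac'
  #12 SA[12]=15  'baaaaaac'
  #13 SA[13]=5  'baaacbbababaaaaaac'
  #14 SA[14]=13  'babaaaaaac'
  #15 SA[15]=11  'bababaaaaaac'
  #16 SA[16]=10  'bbababaaaaaac'
  #17 SA[17]=0  'bbcacbaaacbbababaaaaaac'
  #18 SA[18]=1  'bcacbaaacbbababaaaaaac'
  #19 SA[19]=22  'c'
  #20 SA[20]=2  'cacbaaacbbababaaaaaac'
  #21 SA[21]=4  'cbaaacbbababaaaaaac'
  #22 SA[22]=9  'cbbababaaaaaac'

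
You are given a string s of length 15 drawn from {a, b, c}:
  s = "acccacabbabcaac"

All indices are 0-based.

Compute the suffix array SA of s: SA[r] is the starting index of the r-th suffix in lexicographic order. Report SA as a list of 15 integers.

rank→(start, suffix):
  0 → (12, 'aac')
  1 → (6, 'abbabcaac')
  2 → (9, 'abcaac')
  3 → (13, 'ac')
  4 → (4, 'acabbabcaac')
  5 → (0, 'acccacabbabcaac')
  6 → (8, 'babcaac')
  7 → (7, 'bbabcaac')
  8 → (10, 'bcaac')
  9 → (14, 'c')
  10 → (11, 'caac')
  11 → (5, 'cabbabcaac')
  12 → (3, 'cacabbabcaac')
  13 → (2, 'ccacabbabcaac')
  14 → (1, 'cccacabbabcaac')

[12, 6, 9, 13, 4, 0, 8, 7, 10, 14, 11, 5, 3, 2, 1]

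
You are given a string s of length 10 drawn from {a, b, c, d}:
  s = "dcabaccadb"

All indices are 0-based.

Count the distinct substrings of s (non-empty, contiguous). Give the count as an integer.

sorted suffixes:
  #0 SA[0]=2  'abaccadb'
  #1 SA[1]=4  'accadb'
  #2 SA[2]=7  'adb'
  #3 SA[3]=9  'b'
  #4 SA[4]=3  'baccadb'
  #5 SA[5]=1  'cabaccadb'
  #6 SA[6]=6  'cadb'
  #7 SA[7]=5  'ccadb'
  #8 SA[8]=8  'db'
  #9 SA[9]=0  'dcabaccadb'

SA = [2, 4, 7, 9, 3, 1, 6, 5, 8, 0]
[i] adj suffixes → lcp
  [1] 2/4 → 1 ('a')
  [2] 4/7 → 1 ('a')
  [3] 7/9 → 0 ('')
  [4] 9/3 → 1 ('b')
  [5] 3/1 → 0 ('')
  [6] 1/6 → 2 ('ca')
  [7] 6/5 → 1 ('c')
  [8] 5/8 → 0 ('')
  [9] 8/0 → 1 ('d')

n(n+1)/2 = 10·11/2 = 55
Σ LCP = 0 + 1 + 1 + 0 + 1 + 0 + 2 + 1 + 0 + 1 = 7
distinct = 55 − 7 = 48

48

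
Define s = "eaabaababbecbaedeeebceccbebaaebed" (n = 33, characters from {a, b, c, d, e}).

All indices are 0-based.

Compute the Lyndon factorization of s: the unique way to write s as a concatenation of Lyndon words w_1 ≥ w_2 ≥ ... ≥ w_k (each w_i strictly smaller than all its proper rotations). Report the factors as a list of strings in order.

["e", "aabaababbecbaedeeebceccbebaaebed"]

emit factor 1: 'e' (i=0, period=1)
emit factor 2: 'aabaababbecbaedeeebceccbebaaebed' (i=1, period=32)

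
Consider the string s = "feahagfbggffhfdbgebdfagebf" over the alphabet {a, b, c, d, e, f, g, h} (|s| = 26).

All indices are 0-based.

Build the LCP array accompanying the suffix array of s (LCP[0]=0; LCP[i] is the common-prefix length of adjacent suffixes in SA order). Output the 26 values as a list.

sorted suffixes:
  #0 SA[0]=21  'agebf'
  #1 SA[1]=4  'agfbggffhfdbgebdfagebf'
  #2 SA[2]=2  'ahagfbggffhfdbgebdfagebf'
  #3 SA[3]=18  'bdfagebf'
  #4 SA[4]=24  'bf'
  #5 SA[5]=15  'bgebdfagebf'
  #6 SA[6]=7  'bggffhfdbgebdfagebf'
  #7 SA[7]=14  'dbgebdfagebf'
  #8 SA[8]=19  'dfagebf'
  #9 SA[9]=1  'eahagfbggffhfdbgebdfagebf'
  #10 SA[10]=17  'ebdfagebf'
  #11 SA[11]=23  'ebf'
  #12 SA[12]=25  'f'
  #13 SA[13]=20  'fagebf'
  #14 SA[14]=6  'fbggffhfdbgebdfagebf'
  #15 SA[15]=13  'fdbgebdfagebf'
  #16 SA[16]=0  'feahagfbggffhfdbgebdfagebf'
  #17 SA[17]=10  'ffhfdbgebdfagebf'
  #18 SA[18]=11  'fhfdbgebdfagebf'
  #19 SA[19]=16  'gebdfagebf'
  #20 SA[20]=22  'gebf'
  #21 SA[21]=5  'gfbggffhfdbgebdfagebf'
  #22 SA[22]=9  'gffhfdbgebdfagebf'
  #23 SA[23]=8  'ggffhfdbgebdfagebf'
  #24 SA[24]=3  'hagfbggffhfdbgebdfagebf'
  #25 SA[25]=12  'hfdbgebdfagebf'

SA = [21, 4, 2, 18, 24, 15, 7, 14, 19, 1, 17, 23, 25, 20, 6, 13, 0, 10, 11, 16, 22, 5, 9, 8, 3, 12]
i: (SA[i-1],SA[i]) lcp shared
  1: (21,4) 2 'ag'
  2: (4,2) 1 'a'
  3: (2,18) 0 ''
  4: (18,24) 1 'b'
  5: (24,15) 1 'b'
  6: (15,7) 2 'bg'
  7: (7,14) 0 ''
  8: (14,19) 1 'd'
  9: (19,1) 0 ''
  10: (1,17) 1 'e'
  11: (17,23) 2 'eb'
  12: (23,25) 0 ''
  13: (25,20) 1 'f'
  14: (20,6) 1 'f'
  15: (6,13) 1 'f'
  16: (13,0) 1 'f'
  17: (0,10) 1 'f'
  18: (10,11) 1 'f'
  19: (11,16) 0 ''
  20: (16,22) 3 'geb'
  21: (22,5) 1 'g'
  22: (5,9) 2 'gf'
  23: (9,8) 1 'g'
  24: (8,3) 0 ''
  25: (3,12) 1 'h'

[0, 2, 1, 0, 1, 1, 2, 0, 1, 0, 1, 2, 0, 1, 1, 1, 1, 1, 1, 0, 3, 1, 2, 1, 0, 1]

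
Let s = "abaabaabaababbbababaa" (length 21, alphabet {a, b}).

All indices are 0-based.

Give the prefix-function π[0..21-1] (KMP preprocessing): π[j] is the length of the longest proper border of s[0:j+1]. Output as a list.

[0, 0, 1, 1, 2, 3, 4, 5, 6, 7, 8, 9, 2, 0, 0, 1, 2, 3, 2, 3, 4]

π[0] = 0
j=1 s[j]='b': π[1]=0 (border '')
j=2 s[j]='a': π[2]=1 (border 'a')
j=3 s[j]='a': k: 1→0; π[3]=1 (border 'a')
j=4 s[j]='b': π[4]=2 (border 'ab')
j=5 s[j]='a': π[5]=3 (border 'aba')
j=6 s[j]='a': π[6]=4 (border 'abaa')
j=7 s[j]='b': π[7]=5 (border 'abaab')
j=8 s[j]='a': π[8]=6 (border 'abaaba')
j=9 s[j]='a': π[9]=7 (border 'abaabaa')
j=10 s[j]='b': π[10]=8 (border 'abaabaab')
j=11 s[j]='a': π[11]=9 (border 'abaabaaba')
j=12 s[j]='b': k: 9→6→3→1; π[12]=2 (border 'ab')
j=13 s[j]='b': k: 2→0; π[13]=0 (border '')
j=14 s[j]='b': π[14]=0 (border '')
j=15 s[j]='a': π[15]=1 (border 'a')
j=16 s[j]='b': π[16]=2 (border 'ab')
j=17 s[j]='a': π[17]=3 (border 'aba')
j=18 s[j]='b': k: 3→1; π[18]=2 (border 'ab')
j=19 s[j]='a': π[19]=3 (border 'aba')
j=20 s[j]='a': π[20]=4 (border 'abaa')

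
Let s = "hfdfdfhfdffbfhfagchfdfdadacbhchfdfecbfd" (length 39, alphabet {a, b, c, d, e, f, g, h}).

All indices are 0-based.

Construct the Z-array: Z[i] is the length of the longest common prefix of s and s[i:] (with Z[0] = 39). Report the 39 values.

[39, 0, 0, 0, 0, 0, 4, 0, 0, 0, 0, 0, 0, 2, 0, 0, 0, 0, 5, 0, 0, 0, 0, 0, 0, 0, 0, 0, 1, 0, 4, 0, 0, 0, 0, 0, 0, 0, 0]

Z[0]=39
i=1: outside box; Z[1]=0
i=2: outside box; Z[2]=0
i=3: outside box; Z[3]=0
i=4: outside box; Z[4]=0
i=5: outside box; Z[5]=0
i=6: outside box; Z[6]=4 extend→box=[6,10)
i=7: min(r-i=3, Z[1]=0)=0; Z[7]=0
i=8: min(r-i=2, Z[2]=0)=0; Z[8]=0
i=9: min(r-i=1, Z[3]=0)=0; Z[9]=0
i=10: outside box; Z[10]=0
i=11: outside box; Z[11]=0
i=12: outside box; Z[12]=0
i=13: outside box; Z[13]=2 extend→box=[13,15)
i=14: min(r-i=1, Z[1]=0)=0; Z[14]=0
i=15: outside box; Z[15]=0
i=16: outside box; Z[16]=0
i=17: outside box; Z[17]=0
i=18: outside box; Z[18]=5 extend→box=[18,23)
i=19: min(r-i=4, Z[1]=0)=0; Z[19]=0
i=20: min(r-i=3, Z[2]=0)=0; Z[20]=0
i=21: min(r-i=2, Z[3]=0)=0; Z[21]=0
i=22: min(r-i=1, Z[4]=0)=0; Z[22]=0
i=23: outside box; Z[23]=0
i=24: outside box; Z[24]=0
i=25: outside box; Z[25]=0
i=26: outside box; Z[26]=0
i=27: outside box; Z[27]=0
i=28: outside box; Z[28]=1 extend→box=[28,29)
i=29: outside box; Z[29]=0
i=30: outside box; Z[30]=4 extend→box=[30,34)
i=31: min(r-i=3, Z[1]=0)=0; Z[31]=0
i=32: min(r-i=2, Z[2]=0)=0; Z[32]=0
i=33: min(r-i=1, Z[3]=0)=0; Z[33]=0
i=34: outside box; Z[34]=0
i=35: outside box; Z[35]=0
i=36: outside box; Z[36]=0
i=37: outside box; Z[37]=0
i=38: outside box; Z[38]=0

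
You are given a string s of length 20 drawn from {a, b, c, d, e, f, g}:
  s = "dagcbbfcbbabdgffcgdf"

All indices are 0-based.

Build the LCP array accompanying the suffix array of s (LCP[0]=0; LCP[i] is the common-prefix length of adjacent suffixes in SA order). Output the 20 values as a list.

[0, 1, 0, 1, 2, 1, 1, 0, 3, 1, 0, 1, 1, 0, 1, 2, 1, 0, 1, 1]

sorted suffixes:
  #0 SA[0]=10  'abdgffcgdf'
  #1 SA[1]=1  'agcbbfcbbabdgffcgdf'
  #2 SA[2]=9  'babdgffcgdf'
  #3 SA[3]=8  'bbabdgffcgdf'
  #4 SA[4]=4  'bbfcbbabdgffcgdf'
  #5 SA[5]=11  'bdgffcgdf'
  #6 SA[6]=5  'bfcbbabdgffcgdf'
  #7 SA[7]=7  'cbbabdgffcgdf'
  #8 SA[8]=3  'cbbfcbbabdgffcgdf'
  #9 SA[9]=16  'cgdf'
  #10 SA[10]=0  'dagcbbfcbbabdgffcgdf'
  #11 SA[11]=18  'df'
  #12 SA[12]=12  'dgffcgdf'
  #13 SA[13]=19  'f'
  #14 SA[14]=6  'fcbbabdgffcgdf'
  #15 SA[15]=15  'fcgdf'
  #16 SA[16]=14  'ffcgdf'
  #17 SA[17]=2  'gcbbfcbbabdgffcgdf'
  #18 SA[18]=17  'gdf'
  #19 SA[19]=13  'gffcgdf'

SA = [10, 1, 9, 8, 4, 11, 5, 7, 3, 16, 0, 18, 12, 19, 6, 15, 14, 2, 17, 13]
i: (SA[i-1],SA[i]) lcp shared
  1: (10,1) 1 'a'
  2: (1,9) 0 ''
  3: (9,8) 1 'b'
  4: (8,4) 2 'bb'
  5: (4,11) 1 'b'
  6: (11,5) 1 'b'
  7: (5,7) 0 ''
  8: (7,3) 3 'cbb'
  9: (3,16) 1 'c'
  10: (16,0) 0 ''
  11: (0,18) 1 'd'
  12: (18,12) 1 'd'
  13: (12,19) 0 ''
  14: (19,6) 1 'f'
  15: (6,15) 2 'fc'
  16: (15,14) 1 'f'
  17: (14,2) 0 ''
  18: (2,17) 1 'g'
  19: (17,13) 1 'g'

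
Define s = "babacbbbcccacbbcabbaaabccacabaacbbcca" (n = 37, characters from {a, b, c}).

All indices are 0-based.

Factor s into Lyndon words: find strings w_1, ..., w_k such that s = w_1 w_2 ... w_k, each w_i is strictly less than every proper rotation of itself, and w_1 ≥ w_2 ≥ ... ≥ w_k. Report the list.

["b", "abacbbbcccacbbcabb", "aaabccacabaacbbcc", "a"]

emit factor 1: 'b' (i=0, period=1)
emit factor 2: 'abacbbbcccacbbcabb' (i=1, period=18)
emit factor 3: 'aaabccacabaacbbcc' (i=19, period=17)
emit factor 4: 'a' (i=36, period=1)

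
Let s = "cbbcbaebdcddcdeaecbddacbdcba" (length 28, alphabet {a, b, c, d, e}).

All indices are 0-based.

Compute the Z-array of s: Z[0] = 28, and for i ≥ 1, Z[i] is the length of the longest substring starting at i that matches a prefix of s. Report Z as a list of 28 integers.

[28, 0, 0, 2, 0, 0, 0, 0, 0, 1, 0, 0, 1, 0, 0, 0, 0, 2, 0, 0, 0, 0, 2, 0, 0, 2, 0, 0]

Z[0]=28
i=1: outside box; Z[1]=0
i=2: outside box; Z[2]=0
i=3: outside box; Z[3]=2 grow→box=[3,5)
i=4: min(r-i=1, Z[1]=0)=0; Z[4]=0
i=5: outside box; Z[5]=0
i=6: outside box; Z[6]=0
i=7: outside box; Z[7]=0
i=8: outside box; Z[8]=0
i=9: outside box; Z[9]=1 grow→box=[9,10)
i=10: outside box; Z[10]=0
i=11: outside box; Z[11]=0
i=12: outside box; Z[12]=1 grow→box=[12,13)
i=13: outside box; Z[13]=0
i=14: outside box; Z[14]=0
i=15: outside box; Z[15]=0
i=16: outside box; Z[16]=0
i=17: outside box; Z[17]=2 grow→box=[17,19)
i=18: min(r-i=1, Z[1]=0)=0; Z[18]=0
i=19: outside box; Z[19]=0
i=20: outside box; Z[20]=0
i=21: outside box; Z[21]=0
i=22: outside box; Z[22]=2 grow→box=[22,24)
i=23: min(r-i=1, Z[1]=0)=0; Z[23]=0
i=24: outside box; Z[24]=0
i=25: outside box; Z[25]=2 grow→box=[25,27)
i=26: min(r-i=1, Z[1]=0)=0; Z[26]=0
i=27: outside box; Z[27]=0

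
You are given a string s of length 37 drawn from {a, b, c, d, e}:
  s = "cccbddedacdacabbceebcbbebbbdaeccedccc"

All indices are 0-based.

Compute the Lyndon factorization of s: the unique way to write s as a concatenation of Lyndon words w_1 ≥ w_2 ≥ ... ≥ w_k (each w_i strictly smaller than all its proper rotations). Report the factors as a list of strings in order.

["c", "c", "c", "bdded", "acd", "ac", "abbceebcbbebbbdaeccedccc"]

emit factor 1: 'c' (i=0, period=1)
emit factor 2: 'c' (i=1, period=1)
emit factor 3: 'c' (i=2, period=1)
emit factor 4: 'bdded' (i=3, period=5)
emit factor 5: 'acd' (i=8, period=3)
emit factor 6: 'ac' (i=11, period=2)
emit factor 7: 'abbceebcbbebbbdaeccedccc' (i=13, period=24)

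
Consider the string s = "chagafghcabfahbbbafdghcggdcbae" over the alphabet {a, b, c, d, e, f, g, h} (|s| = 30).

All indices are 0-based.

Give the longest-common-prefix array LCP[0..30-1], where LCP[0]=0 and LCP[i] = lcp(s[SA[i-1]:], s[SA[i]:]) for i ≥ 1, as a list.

[0, 1, 1, 2, 1, 1, 0, 2, 1, 2, 1, 0, 1, 1, 1, 0, 1, 0, 0, 1, 1, 0, 1, 1, 1, 3, 0, 1, 1, 2]

rank→(start, suffix):
  0 → (9, 'abfahbbbafdghcggdcbae')
  1 → (28, 'ae')
  2 → (17, 'afdghcggdcbae')
  3 → (4, 'afghcabfahbbbafdghcggdcbae')
  4 → (2, 'agafghcabfahbbbafdghcggdcbae')
  5 → (12, 'ahbbbafdghcggdcbae')
  6 → (27, 'bae')
  7 → (16, 'bafdghcggdcbae')
  8 → (15, 'bbafdghcggdcbae')
  9 → (14, 'bbbafdghcggdcbae')
  10 → (10, 'bfahbbbafdghcggdcbae')
  11 → (8, 'cabfahbbbafdghcggdcbae')
  12 → (26, 'cbae')
  13 → (22, 'cggdcbae')
  14 → (0, 'chagafghcabfahbbbafdghcggdcbae')
  15 → (25, 'dcbae')
  16 → (19, 'dghcggdcbae')
  17 → (29, 'e')
  18 → (11, 'fahbbbafdghcggdcbae')
  19 → (18, 'fdghcggdcbae')
  20 → (5, 'fghcabfahbbbafdghcggdcbae')
  21 → (3, 'gafghcabfahbbbafdghcggdcbae')
  22 → (24, 'gdcbae')
  23 → (23, 'ggdcbae')
  24 → (6, 'ghcabfahbbbafdghcggdcbae')
  25 → (20, 'ghcggdcbae')
  26 → (1, 'hagafghcabfahbbbafdghcggdcbae')
  27 → (13, 'hbbbafdghcggdcbae')
  28 → (7, 'hcabfahbbbafdghcggdcbae')
  29 → (21, 'hcggdcbae')

SA = [9, 28, 17, 4, 2, 12, 27, 16, 15, 14, 10, 8, 26, 22, 0, 25, 19, 29, 11, 18, 5, 3, 24, 23, 6, 20, 1, 13, 7, 21]
rank  pair      lcp
   1  s[9:],s[28:]  1  'a'
   2  s[28:],s[17:]  1  'a'
   3  s[17:],s[4:]  2  'af'
   4  s[4:],s[2:]  1  'a'
   5  s[2:],s[12:]  1  'a'
   6  s[12:],s[27:]  0  ''
   7  s[27:],s[16:]  2  'ba'
   8  s[16:],s[15:]  1  'b'
   9  s[15:],s[14:]  2  'bb'
  10  s[14:],s[10:]  1  'b'
  11  s[10:],s[8:]  0  ''
  12  s[8:],s[26:]  1  'c'
  13  s[26:],s[22:]  1  'c'
  14  s[22:],s[0:]  1  'c'
  15  s[0:],s[25:]  0  ''
  16  s[25:],s[19:]  1  'd'
  17  s[19:],s[29:]  0  ''
  18  s[29:],s[11:]  0  ''
  19  s[11:],s[18:]  1  'f'
  20  s[18:],s[5:]  1  'f'
  21  s[5:],s[3:]  0  ''
  22  s[3:],s[24:]  1  'g'
  23  s[24:],s[23:]  1  'g'
  24  s[23:],s[6:]  1  'g'
  25  s[6:],s[20:]  3  'ghc'
  26  s[20:],s[1:]  0  ''
  27  s[1:],s[13:]  1  'h'
  28  s[13:],s[7:]  1  'h'
  29  s[7:],s[21:]  2  'hc'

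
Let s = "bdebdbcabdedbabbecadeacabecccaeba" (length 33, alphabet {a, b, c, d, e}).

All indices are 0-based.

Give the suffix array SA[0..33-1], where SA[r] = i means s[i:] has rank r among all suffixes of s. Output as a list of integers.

rank→(start, suffix):
  0 → (32, 'a')
  1 → (13, 'abbecadeacabecccaeba')
  2 → (7, 'abdedbabbecadeacabecccaeba')
  3 → (23, 'abecccaeba')
  4 → (21, 'acabecccaeba')
  5 → (18, 'adeacabecccaeba')
  6 → (29, 'aeba')
  7 → (31, 'ba')
  8 → (12, 'babbecadeacabecccaeba')
  9 → (14, 'bbecadeacabecccaeba')
  10 → (5, 'bcabdedbabbecadeacabecccaeba')
  11 → (3, 'bdbcabdedbabbecadeacabecccaeba')
  12 → (0, 'bdebdbcabdedbabbecadeacabecccaeba')
  13 → (8, 'bdedbabbecadeacabecccaeba')
  14 → (15, 'becadeacabecccaeba')
  15 → (24, 'becccaeba')
  16 → (6, 'cabdedbabbecadeacabecccaeba')
  17 → (22, 'cabecccaeba')
  18 → (17, 'cadeacabecccaeba')
  19 → (28, 'caeba')
  20 → (27, 'ccaeba')
  21 → (26, 'cccaeba')
  22 → (11, 'dbabbecadeacabecccaeba')
  23 → (4, 'dbcabdedbabbecadeacabecccaeba')
  24 → (19, 'deacabecccaeba')
  25 → (1, 'debdbcabdedbabbecadeacabecccaeba')
  26 → (9, 'dedbabbecadeacabecccaeba')
  27 → (20, 'eacabecccaeba')
  28 → (30, 'eba')
  29 → (2, 'ebdbcabdedbabbecadeacabecccaeba')
  30 → (16, 'ecadeacabecccaeba')
  31 → (25, 'ecccaeba')
  32 → (10, 'edbabbecadeacabecccaeba')

[32, 13, 7, 23, 21, 18, 29, 31, 12, 14, 5, 3, 0, 8, 15, 24, 6, 22, 17, 28, 27, 26, 11, 4, 19, 1, 9, 20, 30, 2, 16, 25, 10]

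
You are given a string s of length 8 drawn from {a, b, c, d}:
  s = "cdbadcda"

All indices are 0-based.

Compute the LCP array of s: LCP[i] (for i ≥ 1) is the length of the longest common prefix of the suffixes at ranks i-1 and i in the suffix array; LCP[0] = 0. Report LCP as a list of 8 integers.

sorted suffixes:
  #0 SA[0]=7  'a'
  #1 SA[1]=3  'adcda'
  #2 SA[2]=2  'badcda'
  #3 SA[3]=5  'cda'
  #4 SA[4]=0  'cdbadcda'
  #5 SA[5]=6  'da'
  #6 SA[6]=1  'dbadcda'
  #7 SA[7]=4  'dcda'

SA = [7, 3, 2, 5, 0, 6, 1, 4]
rank  pair      lcp
   1  s[7:],s[3:]  1  'a'
   2  s[3:],s[2:]  0  ''
   3  s[2:],s[5:]  0  ''
   4  s[5:],s[0:]  2  'cd'
   5  s[0:],s[6:]  0  ''
   6  s[6:],s[1:]  1  'd'
   7  s[1:],s[4:]  1  'd'

[0, 1, 0, 0, 2, 0, 1, 1]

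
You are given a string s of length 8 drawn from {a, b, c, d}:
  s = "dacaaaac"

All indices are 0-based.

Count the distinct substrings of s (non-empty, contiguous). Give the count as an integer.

27

rank→(start, suffix):
  0 → (3, 'aaaac')
  1 → (4, 'aaac')
  2 → (5, 'aac')
  3 → (6, 'ac')
  4 → (1, 'acaaaac')
  5 → (7, 'c')
  6 → (2, 'caaaac')
  7 → (0, 'dacaaaac')

SA = [3, 4, 5, 6, 1, 7, 2, 0]
rank  pair      lcp
   1  s[3:],s[4:]  3  'aaa'
   2  s[4:],s[5:]  2  'aa'
   3  s[5:],s[6:]  1  'a'
   4  s[6:],s[1:]  2  'ac'
   5  s[1:],s[7:]  0  ''
   6  s[7:],s[2:]  1  'c'
   7  s[2:],s[0:]  0  ''

n(n+1)/2 = 8·9/2 = 36
Σ LCP = 0 + 3 + 2 + 1 + 2 + 0 + 1 + 0 = 9
distinct = 36 − 9 = 27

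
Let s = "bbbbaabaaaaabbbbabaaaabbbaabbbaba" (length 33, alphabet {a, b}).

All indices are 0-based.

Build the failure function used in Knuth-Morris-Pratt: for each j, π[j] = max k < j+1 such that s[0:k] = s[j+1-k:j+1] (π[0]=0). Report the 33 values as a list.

π[0] = 0
j=1 s[j]='b': π[1]=1 (border 'b')
j=2 s[j]='b': π[2]=2 (border 'bb')
j=3 s[j]='b': π[3]=3 (border 'bbb')
j=4 s[j]='a': k: 3→2→1→0; π[4]=0 (border '')
j=5 s[j]='a': π[5]=0 (border '')
j=6 s[j]='b': π[6]=1 (border 'b')
j=7 s[j]='a': k: 1→0; π[7]=0 (border '')
j=8 s[j]='a': π[8]=0 (border '')
j=9 s[j]='a': π[9]=0 (border '')
j=10 s[j]='a': π[10]=0 (border '')
j=11 s[j]='a': π[11]=0 (border '')
j=12 s[j]='b': π[12]=1 (border 'b')
j=13 s[j]='b': π[13]=2 (border 'bb')
j=14 s[j]='b': π[14]=3 (border 'bbb')
j=15 s[j]='b': π[15]=4 (border 'bbbb')
j=16 s[j]='a': π[16]=5 (border 'bbbba')
j=17 s[j]='b': k: 5→0; π[17]=1 (border 'b')
j=18 s[j]='a': k: 1→0; π[18]=0 (border '')
j=19 s[j]='a': π[19]=0 (border '')
j=20 s[j]='a': π[20]=0 (border '')
j=21 s[j]='a': π[21]=0 (border '')
j=22 s[j]='b': π[22]=1 (border 'b')
j=23 s[j]='b': π[23]=2 (border 'bb')
j=24 s[j]='b': π[24]=3 (border 'bbb')
j=25 s[j]='a': k: 3→2→1→0; π[25]=0 (border '')
j=26 s[j]='a': π[26]=0 (border '')
j=27 s[j]='b': π[27]=1 (border 'b')
j=28 s[j]='b': π[28]=2 (border 'bb')
j=29 s[j]='b': π[29]=3 (border 'bbb')
j=30 s[j]='a': k: 3→2→1→0; π[30]=0 (border '')
j=31 s[j]='b': π[31]=1 (border 'b')
j=32 s[j]='a': k: 1→0; π[32]=0 (border '')

[0, 1, 2, 3, 0, 0, 1, 0, 0, 0, 0, 0, 1, 2, 3, 4, 5, 1, 0, 0, 0, 0, 1, 2, 3, 0, 0, 1, 2, 3, 0, 1, 0]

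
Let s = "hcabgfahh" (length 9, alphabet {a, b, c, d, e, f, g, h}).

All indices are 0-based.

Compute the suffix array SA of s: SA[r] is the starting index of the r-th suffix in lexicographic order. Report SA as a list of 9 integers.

sorted suffixes:
  #0 SA[0]=2  'abgfahh'
  #1 SA[1]=6  'ahh'
  #2 SA[2]=3  'bgfahh'
  #3 SA[3]=1  'cabgfahh'
  #4 SA[4]=5  'fahh'
  #5 SA[5]=4  'gfahh'
  #6 SA[6]=8  'h'
  #7 SA[7]=0  'hcabgfahh'
  #8 SA[8]=7  'hh'

[2, 6, 3, 1, 5, 4, 8, 0, 7]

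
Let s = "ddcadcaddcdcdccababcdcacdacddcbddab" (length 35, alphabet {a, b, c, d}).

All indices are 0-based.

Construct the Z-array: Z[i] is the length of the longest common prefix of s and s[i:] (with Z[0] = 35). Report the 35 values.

Z[0]=35
i=1: outside box; Z[1]=1 scan→box=[1,2)
i=2: outside box; Z[2]=0
i=3: outside box; Z[3]=0
i=4: outside box; Z[4]=1 scan→box=[4,5)
i=5: outside box; Z[5]=0
i=6: outside box; Z[6]=0
i=7: outside box; Z[7]=3 scan→box=[7,10)
i=8: min(r-i=2, Z[1]=1)=1; Z[8]=1
i=9: min(r-i=1, Z[2]=0)=0; Z[9]=0
i=10: outside box; Z[10]=1 scan→box=[10,11)
i=11: outside box; Z[11]=0
i=12: outside box; Z[12]=1 scan→box=[12,13)
i=13: outside box; Z[13]=0
i=14: outside box; Z[14]=0
i=15: outside box; Z[15]=0
i=16: outside box; Z[16]=0
i=17: outside box; Z[17]=0
i=18: outside box; Z[18]=0
i=19: outside box; Z[19]=0
i=20: outside box; Z[20]=1 scan→box=[20,21)
i=21: outside box; Z[21]=0
i=22: outside box; Z[22]=0
i=23: outside box; Z[23]=0
i=24: outside box; Z[24]=1 scan→box=[24,25)
i=25: outside box; Z[25]=0
i=26: outside box; Z[26]=0
i=27: outside box; Z[27]=3 scan→box=[27,30)
i=28: min(r-i=2, Z[1]=1)=1; Z[28]=1
i=29: min(r-i=1, Z[2]=0)=0; Z[29]=0
i=30: outside box; Z[30]=0
i=31: outside box; Z[31]=2 scan→box=[31,33)
i=32: min(r-i=1, Z[1]=1)=1; Z[32]=1
i=33: outside box; Z[33]=0
i=34: outside box; Z[34]=0

[35, 1, 0, 0, 1, 0, 0, 3, 1, 0, 1, 0, 1, 0, 0, 0, 0, 0, 0, 0, 1, 0, 0, 0, 1, 0, 0, 3, 1, 0, 0, 2, 1, 0, 0]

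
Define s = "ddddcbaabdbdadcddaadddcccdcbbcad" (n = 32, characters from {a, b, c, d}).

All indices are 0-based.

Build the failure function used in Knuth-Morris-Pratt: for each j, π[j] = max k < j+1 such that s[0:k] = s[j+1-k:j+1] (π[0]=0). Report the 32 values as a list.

[0, 1, 2, 3, 0, 0, 0, 0, 0, 1, 0, 1, 0, 1, 0, 1, 2, 0, 0, 1, 2, 3, 0, 0, 0, 1, 0, 0, 0, 0, 0, 1]

π[0] = 0
j=1 s[j]='d': π[1]=1 (border 'd')
j=2 s[j]='d': π[2]=2 (border 'dd')
j=3 s[j]='d': π[3]=3 (border 'ddd')
j=4 s[j]='c': k: 3→2→1→0; π[4]=0 (border '')
j=5 s[j]='b': π[5]=0 (border '')
j=6 s[j]='a': π[6]=0 (border '')
j=7 s[j]='a': π[7]=0 (border '')
j=8 s[j]='b': π[8]=0 (border '')
j=9 s[j]='d': π[9]=1 (border 'd')
j=10 s[j]='b': k: 1→0; π[10]=0 (border '')
j=11 s[j]='d': π[11]=1 (border 'd')
j=12 s[j]='a': k: 1→0; π[12]=0 (border '')
j=13 s[j]='d': π[13]=1 (border 'd')
j=14 s[j]='c': k: 1→0; π[14]=0 (border '')
j=15 s[j]='d': π[15]=1 (border 'd')
j=16 s[j]='d': π[16]=2 (border 'dd')
j=17 s[j]='a': k: 2→1→0; π[17]=0 (border '')
j=18 s[j]='a': π[18]=0 (border '')
j=19 s[j]='d': π[19]=1 (border 'd')
j=20 s[j]='d': π[20]=2 (border 'dd')
j=21 s[j]='d': π[21]=3 (border 'ddd')
j=22 s[j]='c': k: 3→2→1→0; π[22]=0 (border '')
j=23 s[j]='c': π[23]=0 (border '')
j=24 s[j]='c': π[24]=0 (border '')
j=25 s[j]='d': π[25]=1 (border 'd')
j=26 s[j]='c': k: 1→0; π[26]=0 (border '')
j=27 s[j]='b': π[27]=0 (border '')
j=28 s[j]='b': π[28]=0 (border '')
j=29 s[j]='c': π[29]=0 (border '')
j=30 s[j]='a': π[30]=0 (border '')
j=31 s[j]='d': π[31]=1 (border 'd')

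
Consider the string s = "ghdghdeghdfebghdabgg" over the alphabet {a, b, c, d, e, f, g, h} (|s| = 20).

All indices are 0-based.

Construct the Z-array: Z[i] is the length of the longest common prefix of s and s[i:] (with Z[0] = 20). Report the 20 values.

[20, 0, 0, 3, 0, 0, 0, 3, 0, 0, 0, 0, 0, 3, 0, 0, 0, 0, 1, 1]

Z[0]=20
i=1: fresh scan; Z[1]=0
i=2: fresh scan; Z[2]=0
i=3: fresh scan; Z[3]=3 extend→box=[3,6)
i=4: min(r-i=2, Z[1]=0)=0; Z[4]=0
i=5: min(r-i=1, Z[2]=0)=0; Z[5]=0
i=6: fresh scan; Z[6]=0
i=7: fresh scan; Z[7]=3 extend→box=[7,10)
i=8: min(r-i=2, Z[1]=0)=0; Z[8]=0
i=9: min(r-i=1, Z[2]=0)=0; Z[9]=0
i=10: fresh scan; Z[10]=0
i=11: fresh scan; Z[11]=0
i=12: fresh scan; Z[12]=0
i=13: fresh scan; Z[13]=3 extend→box=[13,16)
i=14: min(r-i=2, Z[1]=0)=0; Z[14]=0
i=15: min(r-i=1, Z[2]=0)=0; Z[15]=0
i=16: fresh scan; Z[16]=0
i=17: fresh scan; Z[17]=0
i=18: fresh scan; Z[18]=1 extend→box=[18,19)
i=19: fresh scan; Z[19]=1 extend→box=[19,20)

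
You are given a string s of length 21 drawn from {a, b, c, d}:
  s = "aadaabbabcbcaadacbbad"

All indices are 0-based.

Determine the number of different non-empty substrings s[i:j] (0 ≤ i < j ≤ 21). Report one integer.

rank→(start, suffix):
  0 → (3, 'aabbabcbcaadacbbad')
  1 → (0, 'aadaabbabcbcaadacbbad')
  2 → (12, 'aadacbbad')
  3 → (4, 'abbabcbcaadacbbad')
  4 → (7, 'abcbcaadacbbad')
  5 → (15, 'acbbad')
  6 → (19, 'ad')
  7 → (1, 'adaabbabcbcaadacbbad')
  8 → (13, 'adacbbad')
  9 → (6, 'babcbcaadacbbad')
  10 → (18, 'bad')
  11 → (5, 'bbabcbcaadacbbad')
  12 → (17, 'bbad')
  13 → (10, 'bcaadacbbad')
  14 → (8, 'bcbcaadacbbad')
  15 → (11, 'caadacbbad')
  16 → (16, 'cbbad')
  17 → (9, 'cbcaadacbbad')
  18 → (20, 'd')
  19 → (2, 'daabbabcbcaadacbbad')
  20 → (14, 'dacbbad')

SA = [3, 0, 12, 4, 7, 15, 19, 1, 13, 6, 18, 5, 17, 10, 8, 11, 16, 9, 20, 2, 14]
[i] adj suffixes → lcp
  [1] 3/0 → 2 ('aa')
  [2] 0/12 → 4 ('aada')
  [3] 12/4 → 1 ('a')
  [4] 4/7 → 2 ('ab')
  [5] 7/15 → 1 ('a')
  [6] 15/19 → 1 ('a')
  [7] 19/1 → 2 ('ad')
  [8] 1/13 → 3 ('ada')
  [9] 13/6 → 0 ('')
  [10] 6/18 → 2 ('ba')
  [11] 18/5 → 1 ('b')
  [12] 5/17 → 3 ('bba')
  [13] 17/10 → 1 ('b')
  [14] 10/8 → 2 ('bc')
  [15] 8/11 → 0 ('')
  [16] 11/16 → 1 ('c')
  [17] 16/9 → 2 ('cb')
  [18] 9/20 → 0 ('')
  [19] 20/2 → 1 ('d')
  [20] 2/14 → 2 ('da')

n(n+1)/2 = 21·22/2 = 231
Σ LCP = 0 + 2 + 4 + 1 + 2 + 1 + 1 + 2 + 3 + 0 + 2 + 1 + 3 + 1 + 2 + 0 + 1 + 2 + 0 + 1 + 2 = 31
distinct = 231 − 31 = 200

200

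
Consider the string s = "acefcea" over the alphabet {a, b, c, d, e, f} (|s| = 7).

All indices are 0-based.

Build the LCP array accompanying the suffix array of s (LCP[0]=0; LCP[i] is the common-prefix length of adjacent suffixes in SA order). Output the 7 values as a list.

[0, 1, 0, 2, 0, 1, 0]

rank | idx | suffix
   0 |   6 | a
   1 |   0 | acefcea
   2 |   4 | cea
   3 |   1 | cefcea
   4 |   5 | ea
   5 |   2 | efcea
   6 |   3 | fcea

SA = [6, 0, 4, 1, 5, 2, 3]
rank  pair      lcp
   1  s[6:],s[0:]  1  'a'
   2  s[0:],s[4:]  0  ''
   3  s[4:],s[1:]  2  'ce'
   4  s[1:],s[5:]  0  ''
   5  s[5:],s[2:]  1  'e'
   6  s[2:],s[3:]  0  ''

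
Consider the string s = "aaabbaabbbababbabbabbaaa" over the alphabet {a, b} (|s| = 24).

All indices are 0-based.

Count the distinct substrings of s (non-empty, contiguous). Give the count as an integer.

sorted suffixes:
  #0 SA[0]=23  'a'
  #1 SA[1]=22  'aa'
  #2 SA[2]=21  'aaa'
  #3 SA[3]=0  'aaabbaabbbababbabbabbaaa'
  #4 SA[4]=1  'aabbaabbbababbabbabbaaa'
  #5 SA[5]=5  'aabbbababbabbabbaaa'
  #6 SA[6]=10  'ababbabbabbaaa'
  #7 SA[7]=18  'abbaaa'
  #8 SA[8]=2  'abbaabbbababbabbabbaaa'
  #9 SA[9]=15  'abbabbaaa'
  #10 SA[10]=12  'abbabbabbaaa'
  #11 SA[11]=6  'abbbababbabbabbaaa'
  #12 SA[12]=20  'baaa'
  #13 SA[13]=4  'baabbbababbabbabbaaa'
  #14 SA[14]=9  'bababbabbabbaaa'
  #15 SA[15]=17  'babbaaa'
  #16 SA[16]=14  'babbabbaaa'
  #17 SA[17]=11  'babbabbabbaaa'
  #18 SA[18]=19  'bbaaa'
  #19 SA[19]=3  'bbaabbbababbabbabbaaa'
  #20 SA[20]=8  'bbababbabbabbaaa'
  #21 SA[21]=16  'bbabbaaa'
  #22 SA[22]=13  'bbabbabbaaa'
  #23 SA[23]=7  'bbbababbabbabbaaa'

SA = [23, 22, 21, 0, 1, 5, 10, 18, 2, 15, 12, 6, 20, 4, 9, 17, 14, 11, 19, 3, 8, 16, 13, 7]
rank  pair      lcp
   1  s[23:],s[22:]  1  'a'
   2  s[22:],s[21:]  2  'aa'
   3  s[21:],s[0:]  3  'aaa'
   4  s[0:],s[1:]  2  'aa'
   5  s[1:],s[5:]  4  'aabb'
   6  s[5:],s[10:]  1  'a'
   7  s[10:],s[18:]  2  'ab'
   8  s[18:],s[2:]  5  'abbaa'
   9  s[2:],s[15:]  4  'abba'
  10  s[15:],s[12:]  7  'abbabba'
  11  s[12:],s[6:]  3  'abb'
  12  s[6:],s[20:]  0  ''
  13  s[20:],s[4:]  3  'baa'
  14  s[4:],s[9:]  2  'ba'
  15  s[9:],s[17:]  3  'bab'
  16  s[17:],s[14:]  5  'babba'
  17  s[14:],s[11:]  8  'babbabba'
  18  s[11:],s[19:]  1  'b'
  19  s[19:],s[3:]  4  'bbaa'
  20  s[3:],s[8:]  3  'bba'
  21  s[8:],s[16:]  4  'bbab'
  22  s[16:],s[13:]  6  'bbabba'
  23  s[13:],s[7:]  2  'bb'

n(n+1)/2 = 24·25/2 = 300
Σ LCP = 0 + 1 + 2 + 3 + 2 + 4 + 1 + 2 + 5 + 4 + 7 + 3 + 0 + 3 + 2 + 3 + 5 + 8 + 1 + 4 + 3 + 4 + 6 + 2 = 75
distinct = 300 − 75 = 225

225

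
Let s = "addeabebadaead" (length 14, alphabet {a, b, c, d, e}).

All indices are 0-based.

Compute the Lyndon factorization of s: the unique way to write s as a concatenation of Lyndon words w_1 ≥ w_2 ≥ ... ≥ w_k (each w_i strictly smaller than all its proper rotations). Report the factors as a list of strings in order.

["adde", "abebadaead"]

emit factor 1: 'adde' (i=0, period=4)
emit factor 2: 'abebadaead' (i=4, period=10)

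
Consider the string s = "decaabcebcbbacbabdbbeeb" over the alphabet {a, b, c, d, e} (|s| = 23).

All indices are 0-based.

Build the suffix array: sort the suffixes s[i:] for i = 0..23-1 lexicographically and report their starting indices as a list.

sorted suffixes:
  #0 SA[0]=3  'aabcebcbbacbabdbbeeb'
  #1 SA[1]=4  'abcebcbbacbabdbbeeb'
  #2 SA[2]=15  'abdbbeeb'
  #3 SA[3]=12  'acbabdbbeeb'
  #4 SA[4]=22  'b'
  #5 SA[5]=14  'babdbbeeb'
  #6 SA[6]=11  'bacbabdbbeeb'
  #7 SA[7]=10  'bbacbabdbbeeb'
  #8 SA[8]=18  'bbeeb'
  #9 SA[9]=8  'bcbbacbabdbbeeb'
  #10 SA[10]=5  'bcebcbbacbabdbbeeb'
  #11 SA[11]=16  'bdbbeeb'
  #12 SA[12]=19  'beeb'
  #13 SA[13]=2  'caabcebcbbacbabdbbeeb'
  #14 SA[14]=13  'cbabdbbeeb'
  #15 SA[15]=9  'cbbacbabdbbeeb'
  #16 SA[16]=6  'cebcbbacbabdbbeeb'
  #17 SA[17]=17  'dbbeeb'
  #18 SA[18]=0  'decaabcebcbbacbabdbbeeb'
  #19 SA[19]=21  'eb'
  #20 SA[20]=7  'ebcbbacbabdbbeeb'
  #21 SA[21]=1  'ecaabcebcbbacbabdbbeeb'
  #22 SA[22]=20  'eeb'

[3, 4, 15, 12, 22, 14, 11, 10, 18, 8, 5, 16, 19, 2, 13, 9, 6, 17, 0, 21, 7, 1, 20]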